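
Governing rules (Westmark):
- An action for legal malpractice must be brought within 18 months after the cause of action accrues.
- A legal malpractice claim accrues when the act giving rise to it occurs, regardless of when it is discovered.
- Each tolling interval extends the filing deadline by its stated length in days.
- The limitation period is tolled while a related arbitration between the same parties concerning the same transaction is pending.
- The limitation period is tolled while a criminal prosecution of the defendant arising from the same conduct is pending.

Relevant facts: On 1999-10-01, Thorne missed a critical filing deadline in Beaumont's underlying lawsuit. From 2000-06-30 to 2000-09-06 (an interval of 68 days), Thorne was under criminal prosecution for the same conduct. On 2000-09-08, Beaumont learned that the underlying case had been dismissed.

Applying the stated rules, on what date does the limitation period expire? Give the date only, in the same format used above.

Accrual is governed by the date of the act, so the period began to run on 1999-10-01; the later discovery on 2000-09-08 is irrelevant under the stated rule.
18 months from 1999-10-01 is 2001-04-01.
Because the pending criminal prosecution ran from 2000-06-30 to 2000-09-06, the deadline is extended by 68 days to 2001-06-08.

2001-06-08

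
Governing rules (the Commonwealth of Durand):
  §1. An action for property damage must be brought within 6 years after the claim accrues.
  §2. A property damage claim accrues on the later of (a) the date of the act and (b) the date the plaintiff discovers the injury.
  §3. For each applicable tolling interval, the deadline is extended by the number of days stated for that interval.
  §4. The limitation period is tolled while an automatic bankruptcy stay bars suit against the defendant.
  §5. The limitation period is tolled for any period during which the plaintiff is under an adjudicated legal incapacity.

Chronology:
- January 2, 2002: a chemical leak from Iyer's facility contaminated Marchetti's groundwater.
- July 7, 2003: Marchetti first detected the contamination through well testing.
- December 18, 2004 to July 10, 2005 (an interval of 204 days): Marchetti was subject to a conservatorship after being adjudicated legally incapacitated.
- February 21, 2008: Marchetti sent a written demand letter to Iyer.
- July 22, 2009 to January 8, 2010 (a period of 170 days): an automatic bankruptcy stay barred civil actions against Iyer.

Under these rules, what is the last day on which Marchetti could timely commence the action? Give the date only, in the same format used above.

July 16, 2010

The claim accrued on July 7, 2003 — the later of the January 2, 2002 act and the July 7, 2003 discovery.
Adding the 6 years base period to July 7, 2003 gives a deadline of July 7, 2009, before any tolling.
Because the plaintiff's legal incapacity ran from December 18, 2004 to July 10, 2005, the deadline is extended by 204 days to January 27, 2010.
Because the automatic bankruptcy stay ran from July 22, 2009 to January 8, 2010, the deadline is extended by 170 days to July 16, 2010.
The other events in the timeline have no effect on the limitation period under the stated rules.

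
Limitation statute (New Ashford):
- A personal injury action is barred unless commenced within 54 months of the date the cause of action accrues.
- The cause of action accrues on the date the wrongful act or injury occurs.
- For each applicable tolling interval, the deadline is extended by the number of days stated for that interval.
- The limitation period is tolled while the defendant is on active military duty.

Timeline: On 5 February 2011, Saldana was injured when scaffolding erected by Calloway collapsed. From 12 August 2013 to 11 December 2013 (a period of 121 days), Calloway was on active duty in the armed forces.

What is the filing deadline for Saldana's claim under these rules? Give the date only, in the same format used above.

The limitation period began to run on 5 February 2011.
The untolled deadline — 54 months after 5 February 2011 — is 5 August 2015.
Because the defendant's active military service ran from 12 August 2013 to 11 December 2013, the deadline is extended by 121 days to 4 December 2015.

4 December 2015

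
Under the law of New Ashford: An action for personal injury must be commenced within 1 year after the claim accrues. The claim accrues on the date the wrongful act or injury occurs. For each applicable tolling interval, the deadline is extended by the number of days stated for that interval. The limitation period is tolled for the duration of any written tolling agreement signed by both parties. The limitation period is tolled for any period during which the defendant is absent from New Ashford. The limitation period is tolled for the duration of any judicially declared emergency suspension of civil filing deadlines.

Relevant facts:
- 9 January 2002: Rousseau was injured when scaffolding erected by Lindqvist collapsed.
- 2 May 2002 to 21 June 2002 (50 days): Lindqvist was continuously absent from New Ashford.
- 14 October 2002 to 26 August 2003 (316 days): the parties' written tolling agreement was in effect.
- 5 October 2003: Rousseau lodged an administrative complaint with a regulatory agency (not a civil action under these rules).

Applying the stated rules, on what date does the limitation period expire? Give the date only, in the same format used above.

The claim accrued on 9 January 2002, the date of the act.
The untolled deadline — 1 year after 9 January 2002 — is 9 January 2003.
The period was tolled for 50 days by the defendant's absence from the jurisdiction (2 May 2002 to 21 June 2002), pushing the deadline to 28 February 2003.
The period was tolled for 316 days by the written tolling agreement (14 October 2002 to 26 August 2003), pushing the deadline to 10 January 2004.
The other events in the timeline have no effect on the limitation period under the stated rules.

10 January 2004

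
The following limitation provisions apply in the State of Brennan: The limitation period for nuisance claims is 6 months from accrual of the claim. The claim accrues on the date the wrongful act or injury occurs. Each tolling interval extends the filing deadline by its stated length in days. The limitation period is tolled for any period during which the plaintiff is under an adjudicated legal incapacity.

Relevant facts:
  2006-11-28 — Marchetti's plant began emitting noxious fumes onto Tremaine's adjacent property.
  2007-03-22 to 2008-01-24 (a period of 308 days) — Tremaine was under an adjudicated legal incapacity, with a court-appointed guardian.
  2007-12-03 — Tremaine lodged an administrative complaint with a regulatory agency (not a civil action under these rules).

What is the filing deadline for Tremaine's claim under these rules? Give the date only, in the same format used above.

The claim accrued on 2006-11-28, the date of the act.
6 months from 2006-11-28 is 2007-05-28.
The period was tolled for 308 days by the plaintiff's legal incapacity (2007-03-22 to 2008-01-24), pushing the deadline to 2008-03-31.
Nothing else in the chronology tolls or restarts the period.

2008-03-31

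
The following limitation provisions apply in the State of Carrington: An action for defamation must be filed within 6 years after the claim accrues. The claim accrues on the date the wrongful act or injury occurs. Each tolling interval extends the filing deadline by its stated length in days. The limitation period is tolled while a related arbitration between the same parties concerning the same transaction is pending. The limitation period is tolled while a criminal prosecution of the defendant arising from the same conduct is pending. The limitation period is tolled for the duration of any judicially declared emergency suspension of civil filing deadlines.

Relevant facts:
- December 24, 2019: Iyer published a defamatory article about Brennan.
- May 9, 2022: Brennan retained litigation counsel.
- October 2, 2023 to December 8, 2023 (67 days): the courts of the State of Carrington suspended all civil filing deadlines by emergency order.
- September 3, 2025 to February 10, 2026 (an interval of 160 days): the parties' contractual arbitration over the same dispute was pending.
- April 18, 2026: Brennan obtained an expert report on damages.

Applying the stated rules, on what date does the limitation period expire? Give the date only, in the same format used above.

August 8, 2026

The limitation period began to run on December 24, 2019.
Adding the 6 years base period to December 24, 2019 gives a deadline of December 24, 2025, before any tolling.
The period was tolled for 67 days by the emergency suspension of filing deadlines (October 2, 2023 to December 8, 2023), pushing the deadline to March 1, 2026.
The period was tolled for 160 days by the pending related arbitration (September 3, 2025 to February 10, 2026), pushing the deadline to August 8, 2026.
Nothing else in the chronology tolls or restarts the period.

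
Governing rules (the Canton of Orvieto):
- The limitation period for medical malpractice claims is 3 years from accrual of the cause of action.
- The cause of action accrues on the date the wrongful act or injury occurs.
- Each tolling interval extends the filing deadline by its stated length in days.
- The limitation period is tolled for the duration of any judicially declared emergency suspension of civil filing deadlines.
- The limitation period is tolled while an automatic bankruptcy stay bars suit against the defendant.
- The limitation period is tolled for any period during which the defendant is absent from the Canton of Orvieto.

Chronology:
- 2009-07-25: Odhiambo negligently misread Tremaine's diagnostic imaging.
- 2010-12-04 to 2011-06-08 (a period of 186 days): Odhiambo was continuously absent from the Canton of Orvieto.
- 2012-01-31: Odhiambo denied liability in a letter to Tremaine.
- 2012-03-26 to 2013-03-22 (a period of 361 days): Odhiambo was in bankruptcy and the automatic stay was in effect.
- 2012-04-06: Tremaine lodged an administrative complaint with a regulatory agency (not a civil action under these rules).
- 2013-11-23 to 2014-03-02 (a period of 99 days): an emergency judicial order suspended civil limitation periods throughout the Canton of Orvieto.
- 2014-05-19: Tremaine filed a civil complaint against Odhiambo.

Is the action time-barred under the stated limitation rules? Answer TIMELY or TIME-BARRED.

TIME-BARRED

The cause of action accrued on 2009-07-25, the date of the act.
The untolled deadline — 3 years after 2009-07-25 — is 2012-07-25.
The defendant's absence from the jurisdiction from 2010-12-04 to 2011-06-08 tolled the period for 186 days, extending the deadline to 2013-01-27.
Because the automatic bankruptcy stay ran from 2012-03-26 to 2013-03-22, the deadline is extended by 361 days to 2014-01-23.
The emergency suspension of filing deadlines from 2013-11-23 to 2014-03-02 tolled the period for 99 days, extending the deadline to 2014-05-02.
None of the other events listed affects the running of the period under the stated rules.
The 2014-05-19 filing falls after the 2014-05-02 deadline; the claim is time-barred.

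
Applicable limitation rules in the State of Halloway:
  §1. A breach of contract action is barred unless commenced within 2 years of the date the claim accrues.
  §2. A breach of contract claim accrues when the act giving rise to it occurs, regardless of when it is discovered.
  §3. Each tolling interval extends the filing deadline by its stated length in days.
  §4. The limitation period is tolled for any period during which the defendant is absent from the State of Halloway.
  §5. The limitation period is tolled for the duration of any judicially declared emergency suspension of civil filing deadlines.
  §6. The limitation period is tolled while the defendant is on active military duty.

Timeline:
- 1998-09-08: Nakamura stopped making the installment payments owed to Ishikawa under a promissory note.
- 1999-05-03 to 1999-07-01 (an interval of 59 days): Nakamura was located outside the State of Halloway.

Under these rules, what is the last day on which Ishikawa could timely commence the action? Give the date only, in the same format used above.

2000-11-06

The limitation period began to run on 1998-09-08.
The untolled deadline — 2 years after 1998-09-08 — is 2000-09-08.
The period was tolled for 59 days by the defendant's absence from the jurisdiction (1999-05-03 to 1999-07-01), pushing the deadline to 2000-11-06.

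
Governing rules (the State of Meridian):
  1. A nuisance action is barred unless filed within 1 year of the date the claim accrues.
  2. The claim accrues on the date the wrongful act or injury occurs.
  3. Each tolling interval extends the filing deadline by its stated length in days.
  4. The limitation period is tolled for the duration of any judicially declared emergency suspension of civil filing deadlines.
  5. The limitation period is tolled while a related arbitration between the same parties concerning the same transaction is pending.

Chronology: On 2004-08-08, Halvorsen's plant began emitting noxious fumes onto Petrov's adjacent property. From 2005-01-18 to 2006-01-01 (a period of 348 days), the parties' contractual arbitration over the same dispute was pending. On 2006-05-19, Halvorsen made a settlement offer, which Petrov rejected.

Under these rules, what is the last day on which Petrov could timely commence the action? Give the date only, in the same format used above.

2006-07-22

The limitation period began to run on 2004-08-08.
1 year from 2004-08-08 is 2005-08-08.
The pending related arbitration from 2005-01-18 to 2006-01-01 tolled the period for 348 days, extending the deadline to 2006-07-22.
Nothing else in the chronology tolls or restarts the period.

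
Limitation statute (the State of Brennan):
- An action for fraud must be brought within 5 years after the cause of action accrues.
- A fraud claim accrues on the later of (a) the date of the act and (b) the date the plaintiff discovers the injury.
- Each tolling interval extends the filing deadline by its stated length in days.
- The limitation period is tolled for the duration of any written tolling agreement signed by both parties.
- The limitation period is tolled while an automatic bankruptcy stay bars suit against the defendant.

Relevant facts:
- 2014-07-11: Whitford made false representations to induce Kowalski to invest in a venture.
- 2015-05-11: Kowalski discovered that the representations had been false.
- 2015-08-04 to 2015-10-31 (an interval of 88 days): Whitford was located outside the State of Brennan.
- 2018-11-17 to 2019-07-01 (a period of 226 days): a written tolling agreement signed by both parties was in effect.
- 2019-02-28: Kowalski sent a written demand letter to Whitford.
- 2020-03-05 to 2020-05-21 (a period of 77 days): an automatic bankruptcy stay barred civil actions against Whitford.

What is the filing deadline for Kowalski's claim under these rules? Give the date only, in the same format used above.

Because discovery on 2015-05-11 post-dates the 2014-07-11 act, accrual under the later-of rule falls on 2015-05-11.
Adding the 5 years base period to 2015-05-11 gives a deadline of 2020-05-11, before any tolling.
The period was tolled for 226 days by the written tolling agreement (2018-11-17 to 2019-07-01), pushing the deadline to 2020-12-23.
Because the automatic bankruptcy stay ran from 2020-03-05 to 2020-05-21, the deadline is extended by 77 days to 2021-03-10.
Although the defendant's absence ran from 2015-08-04 to 2015-10-31, the stated rules do not make that a tolling event, so it is disregarded.
Nothing else in the chronology tolls or restarts the period.

2021-03-10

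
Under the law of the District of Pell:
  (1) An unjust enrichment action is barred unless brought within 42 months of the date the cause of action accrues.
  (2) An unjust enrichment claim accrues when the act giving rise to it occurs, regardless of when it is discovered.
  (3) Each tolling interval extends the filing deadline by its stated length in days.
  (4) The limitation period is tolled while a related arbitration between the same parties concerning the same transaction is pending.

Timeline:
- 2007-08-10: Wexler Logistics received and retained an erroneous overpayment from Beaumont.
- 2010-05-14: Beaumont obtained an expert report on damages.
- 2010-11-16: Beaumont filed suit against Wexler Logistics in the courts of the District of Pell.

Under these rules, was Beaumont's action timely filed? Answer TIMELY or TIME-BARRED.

TIMELY

The cause of action accrued on 2007-08-10, the date of the act.
Adding the 42 months base period to 2007-08-10 gives a deadline of 2011-02-10, before any tolling.
The other events in the timeline have no effect on the limitation period under the stated rules.
Filing on 2010-11-16 beat the 2011-02-10 deadline — the action is timely.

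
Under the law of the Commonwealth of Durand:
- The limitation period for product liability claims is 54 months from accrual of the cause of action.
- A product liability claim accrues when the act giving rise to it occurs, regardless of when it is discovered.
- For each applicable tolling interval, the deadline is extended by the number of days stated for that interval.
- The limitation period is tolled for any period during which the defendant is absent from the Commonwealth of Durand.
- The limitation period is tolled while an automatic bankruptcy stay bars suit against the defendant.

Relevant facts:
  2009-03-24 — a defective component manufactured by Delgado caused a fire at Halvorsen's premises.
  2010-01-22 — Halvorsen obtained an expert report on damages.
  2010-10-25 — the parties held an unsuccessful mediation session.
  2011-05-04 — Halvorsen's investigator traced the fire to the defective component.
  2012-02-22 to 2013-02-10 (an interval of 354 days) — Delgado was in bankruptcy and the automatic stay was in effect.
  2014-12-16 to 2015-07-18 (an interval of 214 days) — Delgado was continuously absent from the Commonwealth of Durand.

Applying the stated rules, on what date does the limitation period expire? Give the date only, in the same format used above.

2014-09-13

Accrual is governed by the date of the act, so the period began to run on 2009-03-24; the later discovery on 2011-05-04 is irrelevant under the stated rule.
The untolled deadline — 54 months after 2009-03-24 — is 2013-09-24.
The automatic bankruptcy stay from 2012-02-22 to 2013-02-10 tolled the period for 354 days, extending the deadline to 2014-09-13.
The defendant's absence from the jurisdiction from 2014-12-16 to 2015-07-18 began after the period had already run on 2014-09-13, so it has no tolling effect.
None of the other events listed affects the running of the period under the stated rules.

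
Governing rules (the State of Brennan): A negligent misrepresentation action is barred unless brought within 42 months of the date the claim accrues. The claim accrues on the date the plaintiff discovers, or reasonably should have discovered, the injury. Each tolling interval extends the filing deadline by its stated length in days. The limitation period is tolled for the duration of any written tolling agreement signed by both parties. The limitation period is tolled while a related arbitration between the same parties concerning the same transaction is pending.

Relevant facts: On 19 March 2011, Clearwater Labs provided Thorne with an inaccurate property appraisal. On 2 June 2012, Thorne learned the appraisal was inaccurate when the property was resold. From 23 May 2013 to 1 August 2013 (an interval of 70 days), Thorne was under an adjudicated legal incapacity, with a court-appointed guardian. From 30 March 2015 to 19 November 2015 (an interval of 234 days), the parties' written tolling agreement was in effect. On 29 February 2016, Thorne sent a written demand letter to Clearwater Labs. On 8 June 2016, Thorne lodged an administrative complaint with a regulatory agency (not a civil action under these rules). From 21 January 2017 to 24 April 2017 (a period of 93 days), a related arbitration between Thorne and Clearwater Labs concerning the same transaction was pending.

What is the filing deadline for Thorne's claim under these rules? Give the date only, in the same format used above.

23 July 2016

Accrual is tied to discovery, so the period began on 2 June 2012 rather than on 19 March 2011 when the act occurred.
42 months from 2 June 2012 is 2 December 2015.
The period was tolled for 234 days by the written tolling agreement (30 March 2015 to 19 November 2015), pushing the deadline to 23 July 2016.
The pending related arbitration starting 21 January 2017 came too late — the period had run on 23 July 2016 — and so does not extend the deadline.
The plaintiff's legal incapacity from 23 May 2013 to 1 August 2013 does not toll the period, because no stated rule makes the plaintiff's incapacity a tolling event.
Nothing else in the chronology tolls or restarts the period.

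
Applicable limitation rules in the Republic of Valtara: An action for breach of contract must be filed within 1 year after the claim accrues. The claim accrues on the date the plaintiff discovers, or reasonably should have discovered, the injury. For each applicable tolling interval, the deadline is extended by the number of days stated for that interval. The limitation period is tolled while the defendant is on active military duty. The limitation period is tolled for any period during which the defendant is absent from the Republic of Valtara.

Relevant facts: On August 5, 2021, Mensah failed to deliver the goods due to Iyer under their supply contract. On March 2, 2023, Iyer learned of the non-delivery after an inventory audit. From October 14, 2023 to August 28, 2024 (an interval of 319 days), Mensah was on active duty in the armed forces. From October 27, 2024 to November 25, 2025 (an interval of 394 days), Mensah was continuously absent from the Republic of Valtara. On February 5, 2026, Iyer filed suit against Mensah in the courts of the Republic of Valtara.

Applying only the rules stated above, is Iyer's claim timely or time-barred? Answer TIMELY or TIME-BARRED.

TIMELY

The claim did not accrue until Iyer discovered the injury on March 2, 2023; the August 5, 2021 act date does not start the clock under the stated rule.
Adding the 1 year base period to March 2, 2023 gives a deadline of March 2, 2024, before any tolling.
Because the defendant's active military service ran from October 14, 2023 to August 28, 2024, the deadline is extended by 319 days to January 15, 2025.
The defendant's absence from the jurisdiction from October 27, 2024 to November 25, 2025 tolled the period for 394 days, extending the deadline to February 13, 2026.
Filing on February 5, 2026 beat the February 13, 2026 deadline — the action is timely.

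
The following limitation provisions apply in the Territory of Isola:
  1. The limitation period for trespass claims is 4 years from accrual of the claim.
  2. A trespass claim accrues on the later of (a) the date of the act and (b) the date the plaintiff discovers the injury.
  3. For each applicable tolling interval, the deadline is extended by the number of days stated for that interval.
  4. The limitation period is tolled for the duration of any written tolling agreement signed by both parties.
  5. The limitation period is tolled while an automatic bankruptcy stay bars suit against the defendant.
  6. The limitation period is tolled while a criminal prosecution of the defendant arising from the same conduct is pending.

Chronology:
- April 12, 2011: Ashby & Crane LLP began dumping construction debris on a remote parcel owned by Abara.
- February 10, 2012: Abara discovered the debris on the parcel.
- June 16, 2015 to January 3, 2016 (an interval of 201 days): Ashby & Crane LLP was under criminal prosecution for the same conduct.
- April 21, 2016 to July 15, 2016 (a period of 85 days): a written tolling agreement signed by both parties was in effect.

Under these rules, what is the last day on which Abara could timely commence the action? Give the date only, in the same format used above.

November 22, 2016

Because discovery on February 10, 2012 post-dates the April 12, 2011 act, accrual under the later-of rule falls on February 10, 2012.
The untolled deadline — 4 years after February 10, 2012 — is February 10, 2016.
The period was tolled for 201 days by the pending criminal prosecution (June 16, 2015 to January 3, 2016), pushing the deadline to August 29, 2016.
Because the written tolling agreement ran from April 21, 2016 to July 15, 2016, the deadline is extended by 85 days to November 22, 2016.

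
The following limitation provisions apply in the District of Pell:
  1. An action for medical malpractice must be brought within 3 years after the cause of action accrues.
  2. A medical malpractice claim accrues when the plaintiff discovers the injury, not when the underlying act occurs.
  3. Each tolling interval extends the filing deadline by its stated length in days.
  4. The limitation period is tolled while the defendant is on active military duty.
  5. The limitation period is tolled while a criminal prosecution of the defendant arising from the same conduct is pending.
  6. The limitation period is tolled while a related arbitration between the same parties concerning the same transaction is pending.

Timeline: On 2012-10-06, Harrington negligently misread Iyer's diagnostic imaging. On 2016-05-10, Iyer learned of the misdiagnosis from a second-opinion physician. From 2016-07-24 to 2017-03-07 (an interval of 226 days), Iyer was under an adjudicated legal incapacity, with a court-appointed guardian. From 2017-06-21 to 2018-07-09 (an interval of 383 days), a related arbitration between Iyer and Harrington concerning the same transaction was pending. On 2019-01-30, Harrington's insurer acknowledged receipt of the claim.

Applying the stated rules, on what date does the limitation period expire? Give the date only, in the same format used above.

Accrual is tied to discovery, so the period began on 2016-05-10 rather than on 2012-10-06 when the act occurred.
Adding the 3 years base period to 2016-05-10 gives a deadline of 2019-05-10, before any tolling.
The period was tolled for 383 days by the pending related arbitration (2017-06-21 to 2018-07-09), pushing the deadline to 2020-05-27.
The plaintiff's legal incapacity from 2016-07-24 to 2017-03-07 does not toll the period, because no stated rule makes the plaintiff's incapacity a tolling event.
Nothing else in the chronology tolls or restarts the period.

2020-05-27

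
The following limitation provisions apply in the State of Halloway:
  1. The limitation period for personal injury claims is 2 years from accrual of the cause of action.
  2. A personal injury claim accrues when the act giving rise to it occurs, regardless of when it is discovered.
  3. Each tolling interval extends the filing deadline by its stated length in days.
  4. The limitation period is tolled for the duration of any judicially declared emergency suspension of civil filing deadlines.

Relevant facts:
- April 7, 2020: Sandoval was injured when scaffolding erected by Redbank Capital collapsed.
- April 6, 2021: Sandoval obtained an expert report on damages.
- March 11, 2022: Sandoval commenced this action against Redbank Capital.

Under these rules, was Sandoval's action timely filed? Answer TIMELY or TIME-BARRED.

The limitation period began to run on April 7, 2020.
Adding the 2 years base period to April 7, 2020 gives a deadline of April 7, 2022, before any tolling.
The other events in the timeline have no effect on the limitation period under the stated rules.
Filing on March 11, 2022 beat the April 7, 2022 deadline — the action is timely.

TIMELY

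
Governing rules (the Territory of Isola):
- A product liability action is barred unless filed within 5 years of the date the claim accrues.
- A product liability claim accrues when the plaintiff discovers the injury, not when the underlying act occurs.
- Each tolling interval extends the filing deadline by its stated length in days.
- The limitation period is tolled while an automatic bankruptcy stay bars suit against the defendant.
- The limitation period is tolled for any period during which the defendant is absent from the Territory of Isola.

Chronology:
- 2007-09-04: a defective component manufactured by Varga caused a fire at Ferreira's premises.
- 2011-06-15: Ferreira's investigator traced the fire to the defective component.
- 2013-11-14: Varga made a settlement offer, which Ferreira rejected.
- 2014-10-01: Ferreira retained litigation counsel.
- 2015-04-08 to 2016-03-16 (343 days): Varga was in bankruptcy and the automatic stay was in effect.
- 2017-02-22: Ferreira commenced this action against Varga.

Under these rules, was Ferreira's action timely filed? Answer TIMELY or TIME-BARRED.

TIMELY

Accrual is tied to discovery, so the period began on 2011-06-15 rather than on 2007-09-04 when the act occurred.
5 years from 2011-06-15 is 2016-06-15.
Because the automatic bankruptcy stay ran from 2015-04-08 to 2016-03-16, the deadline is extended by 343 days to 2017-05-24.
Nothing else in the chronology tolls or restarts the period.
Filing on 2017-02-22 beat the 2017-05-24 deadline — the action is timely.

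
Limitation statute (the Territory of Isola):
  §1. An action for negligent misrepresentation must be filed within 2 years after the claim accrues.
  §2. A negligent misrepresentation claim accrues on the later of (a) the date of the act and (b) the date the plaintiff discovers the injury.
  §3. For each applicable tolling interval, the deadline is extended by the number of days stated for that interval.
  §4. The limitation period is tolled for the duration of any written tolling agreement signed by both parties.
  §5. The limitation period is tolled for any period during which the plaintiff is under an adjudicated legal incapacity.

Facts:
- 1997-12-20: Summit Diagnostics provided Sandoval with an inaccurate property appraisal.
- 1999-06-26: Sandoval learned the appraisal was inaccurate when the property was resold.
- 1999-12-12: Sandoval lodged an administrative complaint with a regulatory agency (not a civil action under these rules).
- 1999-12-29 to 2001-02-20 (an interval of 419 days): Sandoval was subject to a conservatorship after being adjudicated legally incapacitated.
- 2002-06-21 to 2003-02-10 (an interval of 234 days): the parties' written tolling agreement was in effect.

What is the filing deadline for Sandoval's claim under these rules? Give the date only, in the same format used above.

Because discovery on 1999-06-26 post-dates the 1997-12-20 act, accrual under the later-of rule falls on 1999-06-26.
The untolled deadline — 2 years after 1999-06-26 — is 2001-06-26.
The period was tolled for 419 days by the plaintiff's legal incapacity (1999-12-29 to 2001-02-20), pushing the deadline to 2002-08-19.
The period was tolled for 234 days by the written tolling agreement (2002-06-21 to 2003-02-10), pushing the deadline to 2003-04-10.
None of the other events listed affects the running of the period under the stated rules.

2003-04-10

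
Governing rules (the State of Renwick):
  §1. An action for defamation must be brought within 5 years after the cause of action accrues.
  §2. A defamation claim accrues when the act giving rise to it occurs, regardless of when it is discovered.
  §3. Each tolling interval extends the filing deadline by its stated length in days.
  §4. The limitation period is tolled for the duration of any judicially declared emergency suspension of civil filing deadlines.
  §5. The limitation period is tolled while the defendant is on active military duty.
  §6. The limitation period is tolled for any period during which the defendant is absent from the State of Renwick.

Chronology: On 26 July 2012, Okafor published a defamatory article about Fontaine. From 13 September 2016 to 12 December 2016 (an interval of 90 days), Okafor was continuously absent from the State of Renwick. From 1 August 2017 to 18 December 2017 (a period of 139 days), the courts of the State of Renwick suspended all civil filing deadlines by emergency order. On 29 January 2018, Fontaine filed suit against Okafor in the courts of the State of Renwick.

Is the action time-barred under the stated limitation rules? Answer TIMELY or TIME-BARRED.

The claim accrued on 26 July 2012, when the wrongful act occurred.
Adding the 5 years base period to 26 July 2012 gives a deadline of 26 July 2017, before any tolling.
The defendant's absence from the jurisdiction from 13 September 2016 to 12 December 2016 tolled the period for 90 days, extending the deadline to 24 October 2017.
Because the emergency suspension of filing deadlines ran from 1 August 2017 to 18 December 2017, the deadline is extended by 139 days to 12 March 2018.
Filing on 29 January 2018 beat the 12 March 2018 deadline — the action is timely.

TIMELY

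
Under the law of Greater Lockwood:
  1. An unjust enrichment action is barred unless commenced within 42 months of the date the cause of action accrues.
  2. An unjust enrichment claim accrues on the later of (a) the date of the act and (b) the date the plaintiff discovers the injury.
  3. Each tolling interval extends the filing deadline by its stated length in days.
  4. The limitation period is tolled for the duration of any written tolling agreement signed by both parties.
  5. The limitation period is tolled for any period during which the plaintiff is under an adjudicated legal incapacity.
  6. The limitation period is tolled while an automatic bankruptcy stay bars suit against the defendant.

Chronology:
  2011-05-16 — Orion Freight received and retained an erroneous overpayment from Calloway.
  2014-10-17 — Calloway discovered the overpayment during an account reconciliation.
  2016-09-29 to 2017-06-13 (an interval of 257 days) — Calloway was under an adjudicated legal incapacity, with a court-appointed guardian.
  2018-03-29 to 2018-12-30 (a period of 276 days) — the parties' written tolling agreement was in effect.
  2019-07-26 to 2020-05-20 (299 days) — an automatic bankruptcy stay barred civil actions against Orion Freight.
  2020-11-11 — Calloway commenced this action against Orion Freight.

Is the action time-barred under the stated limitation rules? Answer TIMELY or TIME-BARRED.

TIME-BARRED

Taking the later of the act (2011-05-16) and discovery (2014-10-17), the claim accrued on 2014-10-17.
42 months from 2014-10-17 is 2018-04-17.
Because the plaintiff's legal incapacity ran from 2016-09-29 to 2017-06-13, the deadline is extended by 257 days to 2018-12-30.
The written tolling agreement from 2018-03-29 to 2018-12-30 tolled the period for 276 days, extending the deadline to 2019-10-02.
The automatic bankruptcy stay from 2019-07-26 to 2020-05-20 tolled the period for 299 days, extending the deadline to 2020-07-27.
The 2020-11-11 filing falls after the 2020-07-27 deadline; the claim is time-barred.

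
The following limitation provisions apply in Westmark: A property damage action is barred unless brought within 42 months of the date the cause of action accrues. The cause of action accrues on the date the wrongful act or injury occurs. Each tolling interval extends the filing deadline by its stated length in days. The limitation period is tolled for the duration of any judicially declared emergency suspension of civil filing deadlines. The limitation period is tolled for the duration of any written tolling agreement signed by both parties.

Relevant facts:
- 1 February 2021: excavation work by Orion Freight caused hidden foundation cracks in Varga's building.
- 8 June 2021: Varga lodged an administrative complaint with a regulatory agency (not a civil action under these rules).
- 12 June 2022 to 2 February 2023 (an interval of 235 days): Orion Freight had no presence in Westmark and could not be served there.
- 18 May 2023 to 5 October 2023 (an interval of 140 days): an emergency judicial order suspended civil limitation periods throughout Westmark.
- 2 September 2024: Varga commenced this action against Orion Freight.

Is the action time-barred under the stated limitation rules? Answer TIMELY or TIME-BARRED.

TIMELY

The limitation period began to run on 1 February 2021.
42 months from 1 February 2021 is 1 August 2024.
Because the emergency suspension of filing deadlines ran from 18 May 2023 to 5 October 2023, the deadline is extended by 140 days to 19 December 2024.
No stated provision tolls the period for the defendant's absence, so the interval from 12 June 2022 to 2 February 2023 has no effect on the deadline.
None of the other events listed affects the running of the period under the stated rules.
Filing on 2 September 2024 beat the 19 December 2024 deadline — the action is timely.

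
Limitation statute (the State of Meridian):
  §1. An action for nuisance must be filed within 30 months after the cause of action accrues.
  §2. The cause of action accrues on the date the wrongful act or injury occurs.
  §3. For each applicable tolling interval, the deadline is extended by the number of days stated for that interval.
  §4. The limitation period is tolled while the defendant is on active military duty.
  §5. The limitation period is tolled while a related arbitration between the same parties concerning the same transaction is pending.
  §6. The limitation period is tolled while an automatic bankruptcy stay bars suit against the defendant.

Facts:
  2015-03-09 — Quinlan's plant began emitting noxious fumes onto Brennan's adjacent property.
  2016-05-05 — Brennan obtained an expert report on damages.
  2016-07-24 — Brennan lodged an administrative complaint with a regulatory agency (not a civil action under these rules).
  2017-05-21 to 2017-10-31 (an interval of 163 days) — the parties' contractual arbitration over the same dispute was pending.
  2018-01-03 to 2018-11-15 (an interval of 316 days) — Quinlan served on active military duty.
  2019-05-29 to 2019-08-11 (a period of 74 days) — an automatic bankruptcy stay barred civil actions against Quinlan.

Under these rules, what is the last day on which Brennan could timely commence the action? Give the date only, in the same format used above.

The cause of action accrued on 2015-03-09, the date of the act.
Adding the 30 months base period to 2015-03-09 gives a deadline of 2017-09-09, before any tolling.
The period was tolled for 163 days by the pending related arbitration (2017-05-21 to 2017-10-31), pushing the deadline to 2018-02-19.
The period was tolled for 316 days by the defendant's active military service (2018-01-03 to 2018-11-15), pushing the deadline to 2019-01-01.
The automatic bankruptcy stay starting 2019-05-29 came too late — the period had run on 2019-01-01 — and so does not extend the deadline.
The other events in the timeline have no effect on the limitation period under the stated rules.

2019-01-01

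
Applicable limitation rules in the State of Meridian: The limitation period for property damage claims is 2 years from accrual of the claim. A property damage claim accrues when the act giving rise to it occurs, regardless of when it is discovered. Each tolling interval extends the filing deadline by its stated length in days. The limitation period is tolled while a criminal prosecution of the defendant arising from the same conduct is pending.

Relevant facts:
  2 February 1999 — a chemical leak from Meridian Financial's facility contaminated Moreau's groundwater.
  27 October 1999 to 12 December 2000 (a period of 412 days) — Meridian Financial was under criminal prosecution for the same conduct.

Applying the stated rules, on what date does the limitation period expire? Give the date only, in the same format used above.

21 March 2002

The limitation period began to run on 2 February 1999.
The untolled deadline — 2 years after 2 February 1999 — is 2 February 2001.
Because the pending criminal prosecution ran from 27 October 1999 to 12 December 2000, the deadline is extended by 412 days to 21 March 2002.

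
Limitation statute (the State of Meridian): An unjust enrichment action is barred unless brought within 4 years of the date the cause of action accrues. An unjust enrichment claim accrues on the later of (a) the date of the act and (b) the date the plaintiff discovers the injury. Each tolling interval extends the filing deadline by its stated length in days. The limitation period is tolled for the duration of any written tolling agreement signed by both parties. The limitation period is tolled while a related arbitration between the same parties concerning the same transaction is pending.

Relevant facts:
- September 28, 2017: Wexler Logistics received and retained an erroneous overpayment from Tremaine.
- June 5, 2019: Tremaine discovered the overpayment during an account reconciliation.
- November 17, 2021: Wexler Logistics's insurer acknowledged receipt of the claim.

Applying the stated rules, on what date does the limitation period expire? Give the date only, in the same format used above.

June 5, 2023

Taking the later of the act (September 28, 2017) and discovery (June 5, 2019), the claim accrued on June 5, 2019.
4 years from June 5, 2019 is June 5, 2023.
None of the other events listed affects the running of the period under the stated rules.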